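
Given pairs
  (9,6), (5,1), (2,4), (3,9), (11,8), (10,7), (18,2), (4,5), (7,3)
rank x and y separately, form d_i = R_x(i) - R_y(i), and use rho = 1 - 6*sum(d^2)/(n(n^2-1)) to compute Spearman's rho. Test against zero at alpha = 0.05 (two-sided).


Step 1: Rank x and y separately (midranks; no ties here).
rank(x): 9->6, 5->4, 2->1, 3->2, 11->8, 10->7, 18->9, 4->3, 7->5
rank(y): 6->6, 1->1, 4->4, 9->9, 8->8, 7->7, 2->2, 5->5, 3->3
Step 2: d_i = R_x(i) - R_y(i); compute d_i^2.
  (6-6)^2=0, (4-1)^2=9, (1-4)^2=9, (2-9)^2=49, (8-8)^2=0, (7-7)^2=0, (9-2)^2=49, (3-5)^2=4, (5-3)^2=4
sum(d^2) = 124.
Step 3: rho = 1 - 6*124 / (9*(9^2 - 1)) = 1 - 744/720 = -0.033333.
Step 4: Under H0, t = rho * sqrt((n-2)/(1-rho^2)) = -0.0882 ~ t(7).
Step 5: Two-sided p-value from the t-distribution with 7 df = 0.932157.
Step 6: alpha = 0.05. fail to reject H0.

rho = -0.0333, p = 0.932157, fail to reject H0 at alpha = 0.05.


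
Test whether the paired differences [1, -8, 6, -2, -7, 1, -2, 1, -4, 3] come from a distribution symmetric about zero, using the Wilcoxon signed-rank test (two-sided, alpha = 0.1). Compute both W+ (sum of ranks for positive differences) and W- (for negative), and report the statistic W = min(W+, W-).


Step 1: Drop any zero differences (none here) and take |d_i|.
|d| = [1, 8, 6, 2, 7, 1, 2, 1, 4, 3]
Step 2: Midrank |d_i| (ties get averaged ranks).
ranks: |1|->2, |8|->10, |6|->8, |2|->4.5, |7|->9, |1|->2, |2|->4.5, |1|->2, |4|->7, |3|->6
Step 3: Attach original signs; sum ranks with positive sign and with negative sign.
W+ = 2 + 8 + 2 + 2 + 6 = 20
W- = 10 + 4.5 + 9 + 4.5 + 7 = 35
(Check: W+ + W- = 55 should equal n(n+1)/2 = 55.)
Step 4: Test statistic W = min(W+, W-) = 20.
Step 5: Ties in |d|, so use the tie-corrected normal approximation.
        E[W] = n(n+1)/4 = 10*11/4 = 27.5.
        Tie groups: |d|=1 (t=3), |d|=2 (t=2); sum(t^3 - t) = 30.
        Var[W] = n(n+1)(2n+1)/24 - sum(t^3-t)/48 = 2310/24 - 30/48 = 95.625.
        z = (W - E[W]) / sqrt(Var[W]) = (20 - 27.5) / 9.7788 = -0.7670.
        Two-sided p = 2*Phi(z) = 0.443102.
Step 6: alpha = 0.1. fail to reject H0.

W+ = 20, W- = 35, W = min = 20, p = 0.443102, fail to reject H0.


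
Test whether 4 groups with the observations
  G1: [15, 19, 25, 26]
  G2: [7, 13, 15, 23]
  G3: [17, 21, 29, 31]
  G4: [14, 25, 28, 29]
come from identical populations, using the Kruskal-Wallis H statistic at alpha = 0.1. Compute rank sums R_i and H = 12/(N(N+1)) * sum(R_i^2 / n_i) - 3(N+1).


Step 1: Combine all N = 16 observations and assign midranks.
sorted (value, group, rank): (7,G2,1), (13,G2,2), (14,G4,3), (15,G1,4.5), (15,G2,4.5), (17,G3,6), (19,G1,7), (21,G3,8), (23,G2,9), (25,G1,10.5), (25,G4,10.5), (26,G1,12), (28,G4,13), (29,G3,14.5), (29,G4,14.5), (31,G3,16)
Step 2: Sum ranks within each group.
R_1 = 34 (n_1 = 4)
R_2 = 16.5 (n_2 = 4)
R_3 = 44.5 (n_3 = 4)
R_4 = 41 (n_4 = 4)
Step 3: H = 12/(N(N+1)) * sum(R_i^2/n_i) - 3(N+1)
     = 12/(16*17) * (34^2/4 + 16.5^2/4 + 44.5^2/4 + 41^2/4) - 3*17
     = 0.044118 * 1272.38 - 51
     = 5.134191.
Step 4: Ties present; correction factor C = 1 - 18/(16^3 - 16) = 0.995588. Corrected H = 5.134191 / 0.995588 = 5.156942.
Step 5: Under H0, H ~ chi^2(3); p-value = 0.160659.
Step 6: alpha = 0.1. fail to reject H0.

H = 5.1569, df = 3, p = 0.160659, fail to reject H0.


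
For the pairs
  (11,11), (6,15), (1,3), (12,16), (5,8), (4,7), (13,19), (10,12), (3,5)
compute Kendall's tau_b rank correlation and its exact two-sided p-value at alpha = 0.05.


Step 1: Enumerate the 36 unordered pairs (i,j) with i<j and classify each by sign(x_j-x_i) * sign(y_j-y_i).
  (1,2):dx=-5,dy=+4->D; (1,3):dx=-10,dy=-8->C; (1,4):dx=+1,dy=+5->C; (1,5):dx=-6,dy=-3->C
  (1,6):dx=-7,dy=-4->C; (1,7):dx=+2,dy=+8->C; (1,8):dx=-1,dy=+1->D; (1,9):dx=-8,dy=-6->C
  (2,3):dx=-5,dy=-12->C; (2,4):dx=+6,dy=+1->C; (2,5):dx=-1,dy=-7->C; (2,6):dx=-2,dy=-8->C
  (2,7):dx=+7,dy=+4->C; (2,8):dx=+4,dy=-3->D; (2,9):dx=-3,dy=-10->C; (3,4):dx=+11,dy=+13->C
  (3,5):dx=+4,dy=+5->C; (3,6):dx=+3,dy=+4->C; (3,7):dx=+12,dy=+16->C; (3,8):dx=+9,dy=+9->C
  (3,9):dx=+2,dy=+2->C; (4,5):dx=-7,dy=-8->C; (4,6):dx=-8,dy=-9->C; (4,7):dx=+1,dy=+3->C
  (4,8):dx=-2,dy=-4->C; (4,9):dx=-9,dy=-11->C; (5,6):dx=-1,dy=-1->C; (5,7):dx=+8,dy=+11->C
  (5,8):dx=+5,dy=+4->C; (5,9):dx=-2,dy=-3->C; (6,7):dx=+9,dy=+12->C; (6,8):dx=+6,dy=+5->C
  (6,9):dx=-1,dy=-2->C; (7,8):dx=-3,dy=-7->C; (7,9):dx=-10,dy=-14->C; (8,9):dx=-7,dy=-7->C
Step 2: C = 33, D = 3, total pairs = 36.
Step 3: tau = (C - D)/(n(n-1)/2) = (33 - 3)/36 = 0.833333.
Step 4: Exact two-sided p-value (enumerate n! = 362880 permutations of y under H0): p = 0.000854.
Step 5: alpha = 0.05. reject H0.

tau_b = 0.8333 (C=33, D=3), p = 0.000854, reject H0.


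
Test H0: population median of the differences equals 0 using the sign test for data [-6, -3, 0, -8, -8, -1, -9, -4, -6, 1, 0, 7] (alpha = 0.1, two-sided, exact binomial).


Step 1: Discard zero differences. Original n = 12; n_eff = number of nonzero differences = 10.
Nonzero differences (with sign): -6, -3, -8, -8, -1, -9, -4, -6, +1, +7
Step 2: Count signs: positive = 2, negative = 8.
Step 3: Under H0: P(positive) = 0.5, so the number of positives S ~ Bin(10, 0.5).
Step 4: Two-sided exact p-value = sum of Bin(10,0.5) probabilities at or below the observed probability = 0.109375.
Step 5: alpha = 0.1. fail to reject H0.

n_eff = 10, pos = 2, neg = 8, p = 0.109375, fail to reject H0.


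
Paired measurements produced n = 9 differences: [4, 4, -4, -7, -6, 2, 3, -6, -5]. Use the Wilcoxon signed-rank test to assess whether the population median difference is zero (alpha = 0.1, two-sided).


Step 1: Drop any zero differences (none here) and take |d_i|.
|d| = [4, 4, 4, 7, 6, 2, 3, 6, 5]
Step 2: Midrank |d_i| (ties get averaged ranks).
ranks: |4|->4, |4|->4, |4|->4, |7|->9, |6|->7.5, |2|->1, |3|->2, |6|->7.5, |5|->6
Step 3: Attach original signs; sum ranks with positive sign and with negative sign.
W+ = 4 + 4 + 1 + 2 = 11
W- = 4 + 9 + 7.5 + 7.5 + 6 = 34
(Check: W+ + W- = 45 should equal n(n+1)/2 = 45.)
Step 4: Test statistic W = min(W+, W-) = 11.
Step 5: Ties in |d|, so use the tie-corrected normal approximation.
        E[W] = n(n+1)/4 = 9*10/4 = 22.5.
        Tie groups: |d|=4 (t=3), |d|=6 (t=2); sum(t^3 - t) = 30.
        Var[W] = n(n+1)(2n+1)/24 - sum(t^3-t)/48 = 1710/24 - 30/48 = 70.625.
        z = (W - E[W]) / sqrt(Var[W]) = (11 - 22.5) / 8.4039 = -1.3684.
        Two-sided p = 2*Phi(z) = 0.171181.
Step 6: alpha = 0.1. fail to reject H0.

W+ = 11, W- = 34, W = min = 11, p = 0.171181, fail to reject H0.


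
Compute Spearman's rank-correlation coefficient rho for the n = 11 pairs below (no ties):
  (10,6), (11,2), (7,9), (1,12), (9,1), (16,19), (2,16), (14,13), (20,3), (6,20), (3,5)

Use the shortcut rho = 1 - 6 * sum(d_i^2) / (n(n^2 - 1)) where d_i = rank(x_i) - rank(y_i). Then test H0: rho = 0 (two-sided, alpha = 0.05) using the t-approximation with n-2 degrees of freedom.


Step 1: Rank x and y separately (midranks; no ties here).
rank(x): 10->7, 11->8, 7->5, 1->1, 9->6, 16->10, 2->2, 14->9, 20->11, 6->4, 3->3
rank(y): 6->5, 2->2, 9->6, 12->7, 1->1, 19->10, 16->9, 13->8, 3->3, 20->11, 5->4
Step 2: d_i = R_x(i) - R_y(i); compute d_i^2.
  (7-5)^2=4, (8-2)^2=36, (5-6)^2=1, (1-7)^2=36, (6-1)^2=25, (10-10)^2=0, (2-9)^2=49, (9-8)^2=1, (11-3)^2=64, (4-11)^2=49, (3-4)^2=1
sum(d^2) = 266.
Step 3: rho = 1 - 6*266 / (11*(11^2 - 1)) = 1 - 1596/1320 = -0.209091.
Step 4: Under H0, t = rho * sqrt((n-2)/(1-rho^2)) = -0.6415 ~ t(9).
Step 5: Two-sided p-value from the t-distribution with 9 df = 0.537221.
Step 6: alpha = 0.05. fail to reject H0.

rho = -0.2091, p = 0.537221, fail to reject H0 at alpha = 0.05.


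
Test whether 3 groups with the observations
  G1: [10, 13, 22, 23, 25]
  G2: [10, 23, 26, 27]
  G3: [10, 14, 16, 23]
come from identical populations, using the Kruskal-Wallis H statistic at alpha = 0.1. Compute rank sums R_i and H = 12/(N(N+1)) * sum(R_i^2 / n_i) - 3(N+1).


Step 1: Combine all N = 13 observations and assign midranks.
sorted (value, group, rank): (10,G1,2), (10,G2,2), (10,G3,2), (13,G1,4), (14,G3,5), (16,G3,6), (22,G1,7), (23,G1,9), (23,G2,9), (23,G3,9), (25,G1,11), (26,G2,12), (27,G2,13)
Step 2: Sum ranks within each group.
R_1 = 33 (n_1 = 5)
R_2 = 36 (n_2 = 4)
R_3 = 22 (n_3 = 4)
Step 3: H = 12/(N(N+1)) * sum(R_i^2/n_i) - 3(N+1)
     = 12/(13*14) * (33^2/5 + 36^2/4 + 22^2/4) - 3*14
     = 0.065934 * 662.8 - 42
     = 1.701099.
Step 4: Ties present; correction factor C = 1 - 48/(13^3 - 13) = 0.978022. Corrected H = 1.701099 / 0.978022 = 1.739326.
Step 5: Under H0, H ~ chi^2(2); p-value = 0.419093.
Step 6: alpha = 0.1. fail to reject H0.

H = 1.7393, df = 2, p = 0.419093, fail to reject H0.


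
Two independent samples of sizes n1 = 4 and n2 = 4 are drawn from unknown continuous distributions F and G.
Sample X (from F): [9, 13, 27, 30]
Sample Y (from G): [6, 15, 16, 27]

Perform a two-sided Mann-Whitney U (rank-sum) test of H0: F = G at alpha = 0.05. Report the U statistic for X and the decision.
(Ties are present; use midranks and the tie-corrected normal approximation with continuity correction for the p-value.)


Step 1: Combine and sort all 8 observations; assign midranks.
sorted (value, group): (6,Y), (9,X), (13,X), (15,Y), (16,Y), (27,X), (27,Y), (30,X)
ranks: 6->1, 9->2, 13->3, 15->4, 16->5, 27->6.5, 27->6.5, 30->8
Step 2: Rank sum for X: R1 = 2 + 3 + 6.5 + 8 = 19.5.
Step 3: U_X = R1 - n1(n1+1)/2 = 19.5 - 4*5/2 = 19.5 - 10 = 9.5.
       U_Y = n1*n2 - U_X = 16 - 9.5 = 6.5.
Step 4: Ties are present, so use the tie-corrected normal approximation (with continuity correction) for the p-value.
Step 5: p-value = 0.771503; compare to alpha = 0.05. fail to reject H0.

U_X = 9.5, p = 0.771503, fail to reject H0 at alpha = 0.05.


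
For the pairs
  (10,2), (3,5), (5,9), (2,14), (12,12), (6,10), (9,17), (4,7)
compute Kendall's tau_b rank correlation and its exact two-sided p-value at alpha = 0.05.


Step 1: Enumerate the 28 unordered pairs (i,j) with i<j and classify each by sign(x_j-x_i) * sign(y_j-y_i).
  (1,2):dx=-7,dy=+3->D; (1,3):dx=-5,dy=+7->D; (1,4):dx=-8,dy=+12->D; (1,5):dx=+2,dy=+10->C
  (1,6):dx=-4,dy=+8->D; (1,7):dx=-1,dy=+15->D; (1,8):dx=-6,dy=+5->D; (2,3):dx=+2,dy=+4->C
  (2,4):dx=-1,dy=+9->D; (2,5):dx=+9,dy=+7->C; (2,6):dx=+3,dy=+5->C; (2,7):dx=+6,dy=+12->C
  (2,8):dx=+1,dy=+2->C; (3,4):dx=-3,dy=+5->D; (3,5):dx=+7,dy=+3->C; (3,6):dx=+1,dy=+1->C
  (3,7):dx=+4,dy=+8->C; (3,8):dx=-1,dy=-2->C; (4,5):dx=+10,dy=-2->D; (4,6):dx=+4,dy=-4->D
  (4,7):dx=+7,dy=+3->C; (4,8):dx=+2,dy=-7->D; (5,6):dx=-6,dy=-2->C; (5,7):dx=-3,dy=+5->D
  (5,8):dx=-8,dy=-5->C; (6,7):dx=+3,dy=+7->C; (6,8):dx=-2,dy=-3->C; (7,8):dx=-5,dy=-10->C
Step 2: C = 16, D = 12, total pairs = 28.
Step 3: tau = (C - D)/(n(n-1)/2) = (16 - 12)/28 = 0.142857.
Step 4: Exact two-sided p-value (enumerate n! = 40320 permutations of y under H0): p = 0.719544.
Step 5: alpha = 0.05. fail to reject H0.

tau_b = 0.1429 (C=16, D=12), p = 0.719544, fail to reject H0.


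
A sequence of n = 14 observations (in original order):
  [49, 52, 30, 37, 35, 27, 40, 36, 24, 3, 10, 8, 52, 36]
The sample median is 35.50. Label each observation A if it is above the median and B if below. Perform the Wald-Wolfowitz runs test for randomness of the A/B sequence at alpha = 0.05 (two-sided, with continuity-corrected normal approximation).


Step 1: Compute median = 35.50; label A = above, B = below.
Labels in order: AABABBAABBBBAA  (n_A = 7, n_B = 7)
Step 2: Count runs R = 7.
Step 3: Under H0 (random ordering), E[R] = 2*n_A*n_B/(n_A+n_B) + 1 = 2*7*7/14 + 1 = 8.0000.
        Var[R] = 2*n_A*n_B*(2*n_A*n_B - n_A - n_B) / ((n_A+n_B)^2 * (n_A+n_B-1)) = 8232/2548 = 3.2308.
        SD[R] = 1.7974.
Step 4: Continuity-corrected z = (R + 0.5 - E[R]) / SD[R] = (7 + 0.5 - 8.0000) / 1.7974 = -0.2782.
Step 5: Two-sided p-value via normal approximation = 2*(1 - Phi(|z|)) = 0.780879.
Step 6: alpha = 0.05. fail to reject H0.

R = 7, z = -0.2782, p = 0.780879, fail to reject H0.


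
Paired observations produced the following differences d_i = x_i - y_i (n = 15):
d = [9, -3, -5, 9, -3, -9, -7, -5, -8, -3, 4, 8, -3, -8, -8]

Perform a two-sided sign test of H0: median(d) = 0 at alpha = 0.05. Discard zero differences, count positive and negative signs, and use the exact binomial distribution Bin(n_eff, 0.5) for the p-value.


Step 1: Discard zero differences. Original n = 15; n_eff = number of nonzero differences = 15.
Nonzero differences (with sign): +9, -3, -5, +9, -3, -9, -7, -5, -8, -3, +4, +8, -3, -8, -8
Step 2: Count signs: positive = 4, negative = 11.
Step 3: Under H0: P(positive) = 0.5, so the number of positives S ~ Bin(15, 0.5).
Step 4: Two-sided exact p-value = sum of Bin(15,0.5) probabilities at or below the observed probability = 0.118469.
Step 5: alpha = 0.05. fail to reject H0.

n_eff = 15, pos = 4, neg = 11, p = 0.118469, fail to reject H0.


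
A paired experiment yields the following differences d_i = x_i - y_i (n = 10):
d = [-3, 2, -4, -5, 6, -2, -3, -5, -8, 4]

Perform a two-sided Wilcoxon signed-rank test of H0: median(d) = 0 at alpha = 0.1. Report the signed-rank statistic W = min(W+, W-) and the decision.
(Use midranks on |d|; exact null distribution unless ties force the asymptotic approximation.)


Step 1: Drop any zero differences (none here) and take |d_i|.
|d| = [3, 2, 4, 5, 6, 2, 3, 5, 8, 4]
Step 2: Midrank |d_i| (ties get averaged ranks).
ranks: |3|->3.5, |2|->1.5, |4|->5.5, |5|->7.5, |6|->9, |2|->1.5, |3|->3.5, |5|->7.5, |8|->10, |4|->5.5
Step 3: Attach original signs; sum ranks with positive sign and with negative sign.
W+ = 1.5 + 9 + 5.5 = 16
W- = 3.5 + 5.5 + 7.5 + 1.5 + 3.5 + 7.5 + 10 = 39
(Check: W+ + W- = 55 should equal n(n+1)/2 = 55.)
Step 4: Test statistic W = min(W+, W-) = 16.
Step 5: Ties in |d|, so use the tie-corrected normal approximation.
        E[W] = n(n+1)/4 = 10*11/4 = 27.5.
        Tie groups: |d|=2 (t=2), |d|=3 (t=2), |d|=4 (t=2), |d|=5 (t=2); sum(t^3 - t) = 24.
        Var[W] = n(n+1)(2n+1)/24 - sum(t^3-t)/48 = 2310/24 - 24/48 = 95.75.
        z = (W - E[W]) / sqrt(Var[W]) = (16 - 27.5) / 9.7852 = -1.1752.
        Two-sided p = 2*Phi(z) = 0.239897.
Step 6: alpha = 0.1. fail to reject H0.

W+ = 16, W- = 39, W = min = 16, p = 0.239897, fail to reject H0.


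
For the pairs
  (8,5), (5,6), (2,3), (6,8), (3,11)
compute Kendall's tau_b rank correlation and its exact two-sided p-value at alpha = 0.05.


Step 1: Enumerate the 10 unordered pairs (i,j) with i<j and classify each by sign(x_j-x_i) * sign(y_j-y_i).
  (1,2):dx=-3,dy=+1->D; (1,3):dx=-6,dy=-2->C; (1,4):dx=-2,dy=+3->D; (1,5):dx=-5,dy=+6->D
  (2,3):dx=-3,dy=-3->C; (2,4):dx=+1,dy=+2->C; (2,5):dx=-2,dy=+5->D; (3,4):dx=+4,dy=+5->C
  (3,5):dx=+1,dy=+8->C; (4,5):dx=-3,dy=+3->D
Step 2: C = 5, D = 5, total pairs = 10.
Step 3: tau = (C - D)/(n(n-1)/2) = (5 - 5)/10 = 0.000000.
Step 4: Exact two-sided p-value (enumerate n! = 120 permutations of y under H0): p = 1.000000.
Step 5: alpha = 0.05. fail to reject H0.

tau_b = 0.0000 (C=5, D=5), p = 1.000000, fail to reject H0.


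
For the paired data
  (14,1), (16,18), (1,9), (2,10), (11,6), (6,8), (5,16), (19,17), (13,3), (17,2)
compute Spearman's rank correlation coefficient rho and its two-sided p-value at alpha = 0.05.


Step 1: Rank x and y separately (midranks; no ties here).
rank(x): 14->7, 16->8, 1->1, 2->2, 11->5, 6->4, 5->3, 19->10, 13->6, 17->9
rank(y): 1->1, 18->10, 9->6, 10->7, 6->4, 8->5, 16->8, 17->9, 3->3, 2->2
Step 2: d_i = R_x(i) - R_y(i); compute d_i^2.
  (7-1)^2=36, (8-10)^2=4, (1-6)^2=25, (2-7)^2=25, (5-4)^2=1, (4-5)^2=1, (3-8)^2=25, (10-9)^2=1, (6-3)^2=9, (9-2)^2=49
sum(d^2) = 176.
Step 3: rho = 1 - 6*176 / (10*(10^2 - 1)) = 1 - 1056/990 = -0.066667.
Step 4: Under H0, t = rho * sqrt((n-2)/(1-rho^2)) = -0.1890 ~ t(8).
Step 5: Two-sided p-value from the t-distribution with 8 df = 0.854813.
Step 6: alpha = 0.05. fail to reject H0.

rho = -0.0667, p = 0.854813, fail to reject H0 at alpha = 0.05.


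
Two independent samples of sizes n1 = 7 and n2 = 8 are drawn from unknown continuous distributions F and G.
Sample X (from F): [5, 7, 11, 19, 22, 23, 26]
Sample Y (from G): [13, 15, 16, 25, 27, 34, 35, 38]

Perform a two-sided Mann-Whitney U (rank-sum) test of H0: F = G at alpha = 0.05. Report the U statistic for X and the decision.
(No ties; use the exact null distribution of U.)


Step 1: Combine and sort all 15 observations; assign midranks.
sorted (value, group): (5,X), (7,X), (11,X), (13,Y), (15,Y), (16,Y), (19,X), (22,X), (23,X), (25,Y), (26,X), (27,Y), (34,Y), (35,Y), (38,Y)
ranks: 5->1, 7->2, 11->3, 13->4, 15->5, 16->6, 19->7, 22->8, 23->9, 25->10, 26->11, 27->12, 34->13, 35->14, 38->15
Step 2: Rank sum for X: R1 = 1 + 2 + 3 + 7 + 8 + 9 + 11 = 41.
Step 3: U_X = R1 - n1(n1+1)/2 = 41 - 7*8/2 = 41 - 28 = 13.
       U_Y = n1*n2 - U_X = 56 - 13 = 43.
Step 4: No ties, so the exact null distribution of U (based on enumerating the C(15,7) = 6435 equally likely rank assignments) gives the two-sided p-value.
Step 5: p-value = 0.093862; compare to alpha = 0.05. fail to reject H0.

U_X = 13, p = 0.093862, fail to reject H0 at alpha = 0.05.


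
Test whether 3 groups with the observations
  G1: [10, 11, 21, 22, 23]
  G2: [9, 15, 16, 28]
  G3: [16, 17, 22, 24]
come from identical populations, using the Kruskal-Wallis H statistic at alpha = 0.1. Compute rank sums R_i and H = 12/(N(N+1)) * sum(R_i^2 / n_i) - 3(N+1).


Step 1: Combine all N = 13 observations and assign midranks.
sorted (value, group, rank): (9,G2,1), (10,G1,2), (11,G1,3), (15,G2,4), (16,G2,5.5), (16,G3,5.5), (17,G3,7), (21,G1,8), (22,G1,9.5), (22,G3,9.5), (23,G1,11), (24,G3,12), (28,G2,13)
Step 2: Sum ranks within each group.
R_1 = 33.5 (n_1 = 5)
R_2 = 23.5 (n_2 = 4)
R_3 = 34 (n_3 = 4)
Step 3: H = 12/(N(N+1)) * sum(R_i^2/n_i) - 3(N+1)
     = 12/(13*14) * (33.5^2/5 + 23.5^2/4 + 34^2/4) - 3*14
     = 0.065934 * 651.513 - 42
     = 0.956868.
Step 4: Ties present; correction factor C = 1 - 12/(13^3 - 13) = 0.994505. Corrected H = 0.956868 / 0.994505 = 0.962155.
Step 5: Under H0, H ~ chi^2(2); p-value = 0.618117.
Step 6: alpha = 0.1. fail to reject H0.

H = 0.9622, df = 2, p = 0.618117, fail to reject H0.


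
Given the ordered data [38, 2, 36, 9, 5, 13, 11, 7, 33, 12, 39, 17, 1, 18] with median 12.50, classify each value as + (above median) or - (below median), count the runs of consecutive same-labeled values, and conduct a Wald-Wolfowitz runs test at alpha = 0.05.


Step 1: Compute median = 12.50; label A = above, B = below.
Labels in order: ABABBABBABAABA  (n_A = 7, n_B = 7)
Step 2: Count runs R = 11.
Step 3: Under H0 (random ordering), E[R] = 2*n_A*n_B/(n_A+n_B) + 1 = 2*7*7/14 + 1 = 8.0000.
        Var[R] = 2*n_A*n_B*(2*n_A*n_B - n_A - n_B) / ((n_A+n_B)^2 * (n_A+n_B-1)) = 8232/2548 = 3.2308.
        SD[R] = 1.7974.
Step 4: Continuity-corrected z = (R - 0.5 - E[R]) / SD[R] = (11 - 0.5 - 8.0000) / 1.7974 = 1.3909.
Step 5: Two-sided p-value via normal approximation = 2*(1 - Phi(|z|)) = 0.164264.
Step 6: alpha = 0.05. fail to reject H0.

R = 11, z = 1.3909, p = 0.164264, fail to reject H0.


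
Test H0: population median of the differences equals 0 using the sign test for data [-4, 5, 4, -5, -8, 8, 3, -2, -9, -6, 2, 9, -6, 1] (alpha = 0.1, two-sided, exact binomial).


Step 1: Discard zero differences. Original n = 14; n_eff = number of nonzero differences = 14.
Nonzero differences (with sign): -4, +5, +4, -5, -8, +8, +3, -2, -9, -6, +2, +9, -6, +1
Step 2: Count signs: positive = 7, negative = 7.
Step 3: Under H0: P(positive) = 0.5, so the number of positives S ~ Bin(14, 0.5).
Step 4: Two-sided exact p-value = sum of Bin(14,0.5) probabilities at or below the observed probability = 1.000000.
Step 5: alpha = 0.1. fail to reject H0.

n_eff = 14, pos = 7, neg = 7, p = 1.000000, fail to reject H0.


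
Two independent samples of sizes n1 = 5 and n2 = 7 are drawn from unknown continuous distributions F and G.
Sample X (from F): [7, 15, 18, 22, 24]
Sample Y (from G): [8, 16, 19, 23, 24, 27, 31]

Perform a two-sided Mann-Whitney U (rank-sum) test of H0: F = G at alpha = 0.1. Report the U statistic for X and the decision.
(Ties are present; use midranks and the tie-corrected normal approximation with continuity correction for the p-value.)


Step 1: Combine and sort all 12 observations; assign midranks.
sorted (value, group): (7,X), (8,Y), (15,X), (16,Y), (18,X), (19,Y), (22,X), (23,Y), (24,X), (24,Y), (27,Y), (31,Y)
ranks: 7->1, 8->2, 15->3, 16->4, 18->5, 19->6, 22->7, 23->8, 24->9.5, 24->9.5, 27->11, 31->12
Step 2: Rank sum for X: R1 = 1 + 3 + 5 + 7 + 9.5 = 25.5.
Step 3: U_X = R1 - n1(n1+1)/2 = 25.5 - 5*6/2 = 25.5 - 15 = 10.5.
       U_Y = n1*n2 - U_X = 35 - 10.5 = 24.5.
Step 4: Ties are present, so use the tie-corrected normal approximation (with continuity correction) for the p-value.
Step 5: p-value = 0.290307; compare to alpha = 0.1. fail to reject H0.

U_X = 10.5, p = 0.290307, fail to reject H0 at alpha = 0.1.


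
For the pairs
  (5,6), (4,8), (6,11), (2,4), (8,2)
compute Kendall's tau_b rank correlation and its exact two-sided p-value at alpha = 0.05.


Step 1: Enumerate the 10 unordered pairs (i,j) with i<j and classify each by sign(x_j-x_i) * sign(y_j-y_i).
  (1,2):dx=-1,dy=+2->D; (1,3):dx=+1,dy=+5->C; (1,4):dx=-3,dy=-2->C; (1,5):dx=+3,dy=-4->D
  (2,3):dx=+2,dy=+3->C; (2,4):dx=-2,dy=-4->C; (2,5):dx=+4,dy=-6->D; (3,4):dx=-4,dy=-7->C
  (3,5):dx=+2,dy=-9->D; (4,5):dx=+6,dy=-2->D
Step 2: C = 5, D = 5, total pairs = 10.
Step 3: tau = (C - D)/(n(n-1)/2) = (5 - 5)/10 = 0.000000.
Step 4: Exact two-sided p-value (enumerate n! = 120 permutations of y under H0): p = 1.000000.
Step 5: alpha = 0.05. fail to reject H0.

tau_b = 0.0000 (C=5, D=5), p = 1.000000, fail to reject H0.


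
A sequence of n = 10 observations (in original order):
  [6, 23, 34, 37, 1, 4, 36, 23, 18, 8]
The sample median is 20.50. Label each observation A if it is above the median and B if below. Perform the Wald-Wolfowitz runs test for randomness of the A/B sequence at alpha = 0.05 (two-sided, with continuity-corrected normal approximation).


Step 1: Compute median = 20.50; label A = above, B = below.
Labels in order: BAAABBAABB  (n_A = 5, n_B = 5)
Step 2: Count runs R = 5.
Step 3: Under H0 (random ordering), E[R] = 2*n_A*n_B/(n_A+n_B) + 1 = 2*5*5/10 + 1 = 6.0000.
        Var[R] = 2*n_A*n_B*(2*n_A*n_B - n_A - n_B) / ((n_A+n_B)^2 * (n_A+n_B-1)) = 2000/900 = 2.2222.
        SD[R] = 1.4907.
Step 4: Continuity-corrected z = (R + 0.5 - E[R]) / SD[R] = (5 + 0.5 - 6.0000) / 1.4907 = -0.3354.
Step 5: Two-sided p-value via normal approximation = 2*(1 - Phi(|z|)) = 0.737316.
Step 6: alpha = 0.05. fail to reject H0.

R = 5, z = -0.3354, p = 0.737316, fail to reject H0.


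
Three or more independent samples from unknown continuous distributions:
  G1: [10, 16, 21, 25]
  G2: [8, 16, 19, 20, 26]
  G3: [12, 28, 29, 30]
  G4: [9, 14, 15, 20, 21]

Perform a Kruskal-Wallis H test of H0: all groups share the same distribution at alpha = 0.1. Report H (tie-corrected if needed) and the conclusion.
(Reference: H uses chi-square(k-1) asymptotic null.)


Step 1: Combine all N = 18 observations and assign midranks.
sorted (value, group, rank): (8,G2,1), (9,G4,2), (10,G1,3), (12,G3,4), (14,G4,5), (15,G4,6), (16,G1,7.5), (16,G2,7.5), (19,G2,9), (20,G2,10.5), (20,G4,10.5), (21,G1,12.5), (21,G4,12.5), (25,G1,14), (26,G2,15), (28,G3,16), (29,G3,17), (30,G3,18)
Step 2: Sum ranks within each group.
R_1 = 37 (n_1 = 4)
R_2 = 43 (n_2 = 5)
R_3 = 55 (n_3 = 4)
R_4 = 36 (n_4 = 5)
Step 3: H = 12/(N(N+1)) * sum(R_i^2/n_i) - 3(N+1)
     = 12/(18*19) * (37^2/4 + 43^2/5 + 55^2/4 + 36^2/5) - 3*19
     = 0.035088 * 1727.5 - 57
     = 3.614035.
Step 4: Ties present; correction factor C = 1 - 18/(18^3 - 18) = 0.996904. Corrected H = 3.614035 / 0.996904 = 3.625259.
Step 5: Under H0, H ~ chi^2(3); p-value = 0.304876.
Step 6: alpha = 0.1. fail to reject H0.

H = 3.6253, df = 3, p = 0.304876, fail to reject H0.


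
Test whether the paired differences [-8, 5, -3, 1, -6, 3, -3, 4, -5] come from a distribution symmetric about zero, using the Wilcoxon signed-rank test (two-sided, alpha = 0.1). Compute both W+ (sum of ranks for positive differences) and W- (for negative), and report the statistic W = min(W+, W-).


Step 1: Drop any zero differences (none here) and take |d_i|.
|d| = [8, 5, 3, 1, 6, 3, 3, 4, 5]
Step 2: Midrank |d_i| (ties get averaged ranks).
ranks: |8|->9, |5|->6.5, |3|->3, |1|->1, |6|->8, |3|->3, |3|->3, |4|->5, |5|->6.5
Step 3: Attach original signs; sum ranks with positive sign and with negative sign.
W+ = 6.5 + 1 + 3 + 5 = 15.5
W- = 9 + 3 + 8 + 3 + 6.5 = 29.5
(Check: W+ + W- = 45 should equal n(n+1)/2 = 45.)
Step 4: Test statistic W = min(W+, W-) = 15.5.
Step 5: Ties in |d|, so use the tie-corrected normal approximation.
        E[W] = n(n+1)/4 = 9*10/4 = 22.5.
        Tie groups: |d|=3 (t=3), |d|=5 (t=2); sum(t^3 - t) = 30.
        Var[W] = n(n+1)(2n+1)/24 - sum(t^3-t)/48 = 1710/24 - 30/48 = 70.625.
        z = (W - E[W]) / sqrt(Var[W]) = (15.5 - 22.5) / 8.4039 = -0.8329.
        Two-sided p = 2*Phi(z) = 0.404873.
Step 6: alpha = 0.1. fail to reject H0.

W+ = 15.5, W- = 29.5, W = min = 15.5, p = 0.404873, fail to reject H0.


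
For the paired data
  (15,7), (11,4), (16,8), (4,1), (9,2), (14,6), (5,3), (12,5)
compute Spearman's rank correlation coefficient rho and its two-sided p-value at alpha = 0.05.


Step 1: Rank x and y separately (midranks; no ties here).
rank(x): 15->7, 11->4, 16->8, 4->1, 9->3, 14->6, 5->2, 12->5
rank(y): 7->7, 4->4, 8->8, 1->1, 2->2, 6->6, 3->3, 5->5
Step 2: d_i = R_x(i) - R_y(i); compute d_i^2.
  (7-7)^2=0, (4-4)^2=0, (8-8)^2=0, (1-1)^2=0, (3-2)^2=1, (6-6)^2=0, (2-3)^2=1, (5-5)^2=0
sum(d^2) = 2.
Step 3: rho = 1 - 6*2 / (8*(8^2 - 1)) = 1 - 12/504 = 0.976190.
Step 4: Under H0, t = rho * sqrt((n-2)/(1-rho^2)) = 11.0235 ~ t(6).
Step 5: Two-sided p-value from the t-distribution with 6 df = 0.000033.
Step 6: alpha = 0.05. reject H0.

rho = 0.9762, p = 0.000033, reject H0 at alpha = 0.05.


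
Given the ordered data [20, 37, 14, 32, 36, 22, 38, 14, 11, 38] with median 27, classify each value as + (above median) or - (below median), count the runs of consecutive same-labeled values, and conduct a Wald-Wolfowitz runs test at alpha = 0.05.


Step 1: Compute median = 27; label A = above, B = below.
Labels in order: BABAABABBA  (n_A = 5, n_B = 5)
Step 2: Count runs R = 8.
Step 3: Under H0 (random ordering), E[R] = 2*n_A*n_B/(n_A+n_B) + 1 = 2*5*5/10 + 1 = 6.0000.
        Var[R] = 2*n_A*n_B*(2*n_A*n_B - n_A - n_B) / ((n_A+n_B)^2 * (n_A+n_B-1)) = 2000/900 = 2.2222.
        SD[R] = 1.4907.
Step 4: Continuity-corrected z = (R - 0.5 - E[R]) / SD[R] = (8 - 0.5 - 6.0000) / 1.4907 = 1.0062.
Step 5: Two-sided p-value via normal approximation = 2*(1 - Phi(|z|)) = 0.314305.
Step 6: alpha = 0.05. fail to reject H0.

R = 8, z = 1.0062, p = 0.314305, fail to reject H0.


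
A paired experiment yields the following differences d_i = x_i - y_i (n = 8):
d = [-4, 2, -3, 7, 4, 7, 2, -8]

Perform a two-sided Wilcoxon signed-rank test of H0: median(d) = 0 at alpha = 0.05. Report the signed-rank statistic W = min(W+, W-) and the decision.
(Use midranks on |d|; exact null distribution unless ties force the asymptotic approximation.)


Step 1: Drop any zero differences (none here) and take |d_i|.
|d| = [4, 2, 3, 7, 4, 7, 2, 8]
Step 2: Midrank |d_i| (ties get averaged ranks).
ranks: |4|->4.5, |2|->1.5, |3|->3, |7|->6.5, |4|->4.5, |7|->6.5, |2|->1.5, |8|->8
Step 3: Attach original signs; sum ranks with positive sign and with negative sign.
W+ = 1.5 + 6.5 + 4.5 + 6.5 + 1.5 = 20.5
W- = 4.5 + 3 + 8 = 15.5
(Check: W+ + W- = 36 should equal n(n+1)/2 = 36.)
Step 4: Test statistic W = min(W+, W-) = 15.5.
Step 5: Ties in |d|, so use the tie-corrected normal approximation.
        E[W] = n(n+1)/4 = 8*9/4 = 18.
        Tie groups: |d|=2 (t=2), |d|=4 (t=2), |d|=7 (t=2); sum(t^3 - t) = 18.
        Var[W] = n(n+1)(2n+1)/24 - sum(t^3-t)/48 = 1224/24 - 18/48 = 50.625.
        z = (W - E[W]) / sqrt(Var[W]) = (15.5 - 18) / 7.1151 = -0.3514.
        Two-sided p = 2*Phi(z) = 0.725315.
Step 6: alpha = 0.05. fail to reject H0.

W+ = 20.5, W- = 15.5, W = min = 15.5, p = 0.725315, fail to reject H0.


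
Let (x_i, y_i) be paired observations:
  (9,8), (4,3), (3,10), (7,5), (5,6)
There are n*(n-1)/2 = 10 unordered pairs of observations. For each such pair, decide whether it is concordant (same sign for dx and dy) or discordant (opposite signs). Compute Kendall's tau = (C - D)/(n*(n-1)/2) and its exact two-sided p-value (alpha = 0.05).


Step 1: Enumerate the 10 unordered pairs (i,j) with i<j and classify each by sign(x_j-x_i) * sign(y_j-y_i).
  (1,2):dx=-5,dy=-5->C; (1,3):dx=-6,dy=+2->D; (1,4):dx=-2,dy=-3->C; (1,5):dx=-4,dy=-2->C
  (2,3):dx=-1,dy=+7->D; (2,4):dx=+3,dy=+2->C; (2,5):dx=+1,dy=+3->C; (3,4):dx=+4,dy=-5->D
  (3,5):dx=+2,dy=-4->D; (4,5):dx=-2,dy=+1->D
Step 2: C = 5, D = 5, total pairs = 10.
Step 3: tau = (C - D)/(n(n-1)/2) = (5 - 5)/10 = 0.000000.
Step 4: Exact two-sided p-value (enumerate n! = 120 permutations of y under H0): p = 1.000000.
Step 5: alpha = 0.05. fail to reject H0.

tau_b = 0.0000 (C=5, D=5), p = 1.000000, fail to reject H0.


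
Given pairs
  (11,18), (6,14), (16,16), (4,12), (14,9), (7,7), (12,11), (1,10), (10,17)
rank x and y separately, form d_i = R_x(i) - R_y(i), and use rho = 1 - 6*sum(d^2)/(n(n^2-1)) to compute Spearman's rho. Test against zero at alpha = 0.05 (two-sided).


Step 1: Rank x and y separately (midranks; no ties here).
rank(x): 11->6, 6->3, 16->9, 4->2, 14->8, 7->4, 12->7, 1->1, 10->5
rank(y): 18->9, 14->6, 16->7, 12->5, 9->2, 7->1, 11->4, 10->3, 17->8
Step 2: d_i = R_x(i) - R_y(i); compute d_i^2.
  (6-9)^2=9, (3-6)^2=9, (9-7)^2=4, (2-5)^2=9, (8-2)^2=36, (4-1)^2=9, (7-4)^2=9, (1-3)^2=4, (5-8)^2=9
sum(d^2) = 98.
Step 3: rho = 1 - 6*98 / (9*(9^2 - 1)) = 1 - 588/720 = 0.183333.
Step 4: Under H0, t = rho * sqrt((n-2)/(1-rho^2)) = 0.4934 ~ t(7).
Step 5: Two-sided p-value from the t-distribution with 7 df = 0.636820.
Step 6: alpha = 0.05. fail to reject H0.

rho = 0.1833, p = 0.636820, fail to reject H0 at alpha = 0.05.


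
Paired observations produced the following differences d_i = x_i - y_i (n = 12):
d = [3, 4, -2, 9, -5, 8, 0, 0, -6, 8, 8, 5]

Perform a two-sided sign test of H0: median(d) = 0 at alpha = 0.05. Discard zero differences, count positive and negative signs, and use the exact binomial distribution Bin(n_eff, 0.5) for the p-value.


Step 1: Discard zero differences. Original n = 12; n_eff = number of nonzero differences = 10.
Nonzero differences (with sign): +3, +4, -2, +9, -5, +8, -6, +8, +8, +5
Step 2: Count signs: positive = 7, negative = 3.
Step 3: Under H0: P(positive) = 0.5, so the number of positives S ~ Bin(10, 0.5).
Step 4: Two-sided exact p-value = sum of Bin(10,0.5) probabilities at or below the observed probability = 0.343750.
Step 5: alpha = 0.05. fail to reject H0.

n_eff = 10, pos = 7, neg = 3, p = 0.343750, fail to reject H0.


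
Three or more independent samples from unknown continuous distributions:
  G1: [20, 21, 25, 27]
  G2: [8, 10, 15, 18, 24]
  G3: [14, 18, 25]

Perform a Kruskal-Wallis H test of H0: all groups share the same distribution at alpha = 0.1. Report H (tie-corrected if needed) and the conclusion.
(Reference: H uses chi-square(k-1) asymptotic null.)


Step 1: Combine all N = 12 observations and assign midranks.
sorted (value, group, rank): (8,G2,1), (10,G2,2), (14,G3,3), (15,G2,4), (18,G2,5.5), (18,G3,5.5), (20,G1,7), (21,G1,8), (24,G2,9), (25,G1,10.5), (25,G3,10.5), (27,G1,12)
Step 2: Sum ranks within each group.
R_1 = 37.5 (n_1 = 4)
R_2 = 21.5 (n_2 = 5)
R_3 = 19 (n_3 = 3)
Step 3: H = 12/(N(N+1)) * sum(R_i^2/n_i) - 3(N+1)
     = 12/(12*13) * (37.5^2/4 + 21.5^2/5 + 19^2/3) - 3*13
     = 0.076923 * 564.346 - 39
     = 4.411218.
Step 4: Ties present; correction factor C = 1 - 12/(12^3 - 12) = 0.993007. Corrected H = 4.411218 / 0.993007 = 4.442283.
Step 5: Under H0, H ~ chi^2(2); p-value = 0.108485.
Step 6: alpha = 0.1. fail to reject H0.

H = 4.4423, df = 2, p = 0.108485, fail to reject H0.


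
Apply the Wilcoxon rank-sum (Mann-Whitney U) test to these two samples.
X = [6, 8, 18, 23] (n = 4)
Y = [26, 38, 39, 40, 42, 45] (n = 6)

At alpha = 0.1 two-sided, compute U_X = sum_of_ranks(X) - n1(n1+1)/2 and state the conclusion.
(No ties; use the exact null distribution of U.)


Step 1: Combine and sort all 10 observations; assign midranks.
sorted (value, group): (6,X), (8,X), (18,X), (23,X), (26,Y), (38,Y), (39,Y), (40,Y), (42,Y), (45,Y)
ranks: 6->1, 8->2, 18->3, 23->4, 26->5, 38->6, 39->7, 40->8, 42->9, 45->10
Step 2: Rank sum for X: R1 = 1 + 2 + 3 + 4 = 10.
Step 3: U_X = R1 - n1(n1+1)/2 = 10 - 4*5/2 = 10 - 10 = 0.
       U_Y = n1*n2 - U_X = 24 - 0 = 24.
Step 4: No ties, so the exact null distribution of U (based on enumerating the C(10,4) = 210 equally likely rank assignments) gives the two-sided p-value.
Step 5: p-value = 0.009524; compare to alpha = 0.1. reject H0.

U_X = 0, p = 0.009524, reject H0 at alpha = 0.1.


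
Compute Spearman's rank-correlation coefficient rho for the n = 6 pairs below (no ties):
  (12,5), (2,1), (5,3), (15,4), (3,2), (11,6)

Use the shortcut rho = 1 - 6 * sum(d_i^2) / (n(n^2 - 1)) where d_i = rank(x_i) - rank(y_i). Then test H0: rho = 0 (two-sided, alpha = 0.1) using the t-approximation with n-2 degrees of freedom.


Step 1: Rank x and y separately (midranks; no ties here).
rank(x): 12->5, 2->1, 5->3, 15->6, 3->2, 11->4
rank(y): 5->5, 1->1, 3->3, 4->4, 2->2, 6->6
Step 2: d_i = R_x(i) - R_y(i); compute d_i^2.
  (5-5)^2=0, (1-1)^2=0, (3-3)^2=0, (6-4)^2=4, (2-2)^2=0, (4-6)^2=4
sum(d^2) = 8.
Step 3: rho = 1 - 6*8 / (6*(6^2 - 1)) = 1 - 48/210 = 0.771429.
Step 4: Under H0, t = rho * sqrt((n-2)/(1-rho^2)) = 2.4247 ~ t(4).
Step 5: Two-sided p-value from the t-distribution with 4 df = 0.072397.
Step 6: alpha = 0.1. reject H0.

rho = 0.7714, p = 0.072397, reject H0 at alpha = 0.1.


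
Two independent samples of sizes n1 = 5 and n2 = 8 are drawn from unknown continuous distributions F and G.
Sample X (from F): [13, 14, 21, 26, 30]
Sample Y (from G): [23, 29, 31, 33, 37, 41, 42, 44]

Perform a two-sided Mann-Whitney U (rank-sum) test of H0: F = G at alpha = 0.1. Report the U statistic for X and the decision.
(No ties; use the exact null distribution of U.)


Step 1: Combine and sort all 13 observations; assign midranks.
sorted (value, group): (13,X), (14,X), (21,X), (23,Y), (26,X), (29,Y), (30,X), (31,Y), (33,Y), (37,Y), (41,Y), (42,Y), (44,Y)
ranks: 13->1, 14->2, 21->3, 23->4, 26->5, 29->6, 30->7, 31->8, 33->9, 37->10, 41->11, 42->12, 44->13
Step 2: Rank sum for X: R1 = 1 + 2 + 3 + 5 + 7 = 18.
Step 3: U_X = R1 - n1(n1+1)/2 = 18 - 5*6/2 = 18 - 15 = 3.
       U_Y = n1*n2 - U_X = 40 - 3 = 37.
Step 4: No ties, so the exact null distribution of U (based on enumerating the C(13,5) = 1287 equally likely rank assignments) gives the two-sided p-value.
Step 5: p-value = 0.010878; compare to alpha = 0.1. reject H0.

U_X = 3, p = 0.010878, reject H0 at alpha = 0.1.


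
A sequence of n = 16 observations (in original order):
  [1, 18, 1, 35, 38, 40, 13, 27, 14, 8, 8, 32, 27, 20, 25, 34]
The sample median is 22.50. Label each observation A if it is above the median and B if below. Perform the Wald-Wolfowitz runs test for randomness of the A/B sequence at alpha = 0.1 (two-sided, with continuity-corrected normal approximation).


Step 1: Compute median = 22.50; label A = above, B = below.
Labels in order: BBBAAABABBBAABAA  (n_A = 8, n_B = 8)
Step 2: Count runs R = 8.
Step 3: Under H0 (random ordering), E[R] = 2*n_A*n_B/(n_A+n_B) + 1 = 2*8*8/16 + 1 = 9.0000.
        Var[R] = 2*n_A*n_B*(2*n_A*n_B - n_A - n_B) / ((n_A+n_B)^2 * (n_A+n_B-1)) = 14336/3840 = 3.7333.
        SD[R] = 1.9322.
Step 4: Continuity-corrected z = (R + 0.5 - E[R]) / SD[R] = (8 + 0.5 - 9.0000) / 1.9322 = -0.2588.
Step 5: Two-sided p-value via normal approximation = 2*(1 - Phi(|z|)) = 0.795809.
Step 6: alpha = 0.1. fail to reject H0.

R = 8, z = -0.2588, p = 0.795809, fail to reject H0.


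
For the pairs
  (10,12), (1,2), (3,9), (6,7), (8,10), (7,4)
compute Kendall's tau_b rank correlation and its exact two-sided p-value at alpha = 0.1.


Step 1: Enumerate the 15 unordered pairs (i,j) with i<j and classify each by sign(x_j-x_i) * sign(y_j-y_i).
  (1,2):dx=-9,dy=-10->C; (1,3):dx=-7,dy=-3->C; (1,4):dx=-4,dy=-5->C; (1,5):dx=-2,dy=-2->C
  (1,6):dx=-3,dy=-8->C; (2,3):dx=+2,dy=+7->C; (2,4):dx=+5,dy=+5->C; (2,5):dx=+7,dy=+8->C
  (2,6):dx=+6,dy=+2->C; (3,4):dx=+3,dy=-2->D; (3,5):dx=+5,dy=+1->C; (3,6):dx=+4,dy=-5->D
  (4,5):dx=+2,dy=+3->C; (4,6):dx=+1,dy=-3->D; (5,6):dx=-1,dy=-6->C
Step 2: C = 12, D = 3, total pairs = 15.
Step 3: tau = (C - D)/(n(n-1)/2) = (12 - 3)/15 = 0.600000.
Step 4: Exact two-sided p-value (enumerate n! = 720 permutations of y under H0): p = 0.136111.
Step 5: alpha = 0.1. fail to reject H0.

tau_b = 0.6000 (C=12, D=3), p = 0.136111, fail to reject H0.


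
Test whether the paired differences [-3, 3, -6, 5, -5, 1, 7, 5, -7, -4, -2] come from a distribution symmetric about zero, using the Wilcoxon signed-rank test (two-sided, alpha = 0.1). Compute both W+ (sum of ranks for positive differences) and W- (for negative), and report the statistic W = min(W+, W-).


Step 1: Drop any zero differences (none here) and take |d_i|.
|d| = [3, 3, 6, 5, 5, 1, 7, 5, 7, 4, 2]
Step 2: Midrank |d_i| (ties get averaged ranks).
ranks: |3|->3.5, |3|->3.5, |6|->9, |5|->7, |5|->7, |1|->1, |7|->10.5, |5|->7, |7|->10.5, |4|->5, |2|->2
Step 3: Attach original signs; sum ranks with positive sign and with negative sign.
W+ = 3.5 + 7 + 1 + 10.5 + 7 = 29
W- = 3.5 + 9 + 7 + 10.5 + 5 + 2 = 37
(Check: W+ + W- = 66 should equal n(n+1)/2 = 66.)
Step 4: Test statistic W = min(W+, W-) = 29.
Step 5: Ties in |d|, so use the tie-corrected normal approximation.
        E[W] = n(n+1)/4 = 11*12/4 = 33.
        Tie groups: |d|=3 (t=2), |d|=5 (t=3), |d|=7 (t=2); sum(t^3 - t) = 36.
        Var[W] = n(n+1)(2n+1)/24 - sum(t^3-t)/48 = 3036/24 - 36/48 = 125.75.
        z = (W - E[W]) / sqrt(Var[W]) = (29 - 33) / 11.2138 = -0.3567.
        Two-sided p = 2*Phi(z) = 0.721315.
Step 6: alpha = 0.1. fail to reject H0.

W+ = 29, W- = 37, W = min = 29, p = 0.721315, fail to reject H0.


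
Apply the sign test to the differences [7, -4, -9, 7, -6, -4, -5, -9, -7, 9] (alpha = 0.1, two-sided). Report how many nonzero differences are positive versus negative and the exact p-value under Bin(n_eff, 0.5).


Step 1: Discard zero differences. Original n = 10; n_eff = number of nonzero differences = 10.
Nonzero differences (with sign): +7, -4, -9, +7, -6, -4, -5, -9, -7, +9
Step 2: Count signs: positive = 3, negative = 7.
Step 3: Under H0: P(positive) = 0.5, so the number of positives S ~ Bin(10, 0.5).
Step 4: Two-sided exact p-value = sum of Bin(10,0.5) probabilities at or below the observed probability = 0.343750.
Step 5: alpha = 0.1. fail to reject H0.

n_eff = 10, pos = 3, neg = 7, p = 0.343750, fail to reject H0.


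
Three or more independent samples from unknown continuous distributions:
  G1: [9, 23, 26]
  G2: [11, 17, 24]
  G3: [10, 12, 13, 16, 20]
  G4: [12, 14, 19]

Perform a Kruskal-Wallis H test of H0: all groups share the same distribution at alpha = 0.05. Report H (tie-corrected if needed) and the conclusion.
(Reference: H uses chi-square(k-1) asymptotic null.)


Step 1: Combine all N = 14 observations and assign midranks.
sorted (value, group, rank): (9,G1,1), (10,G3,2), (11,G2,3), (12,G3,4.5), (12,G4,4.5), (13,G3,6), (14,G4,7), (16,G3,8), (17,G2,9), (19,G4,10), (20,G3,11), (23,G1,12), (24,G2,13), (26,G1,14)
Step 2: Sum ranks within each group.
R_1 = 27 (n_1 = 3)
R_2 = 25 (n_2 = 3)
R_3 = 31.5 (n_3 = 5)
R_4 = 21.5 (n_4 = 3)
Step 3: H = 12/(N(N+1)) * sum(R_i^2/n_i) - 3(N+1)
     = 12/(14*15) * (27^2/3 + 25^2/3 + 31.5^2/5 + 21.5^2/3) - 3*15
     = 0.057143 * 803.867 - 45
     = 0.935238.
Step 4: Ties present; correction factor C = 1 - 6/(14^3 - 14) = 0.997802. Corrected H = 0.935238 / 0.997802 = 0.937298.
Step 5: Under H0, H ~ chi^2(3); p-value = 0.816419.
Step 6: alpha = 0.05. fail to reject H0.

H = 0.9373, df = 3, p = 0.816419, fail to reject H0.


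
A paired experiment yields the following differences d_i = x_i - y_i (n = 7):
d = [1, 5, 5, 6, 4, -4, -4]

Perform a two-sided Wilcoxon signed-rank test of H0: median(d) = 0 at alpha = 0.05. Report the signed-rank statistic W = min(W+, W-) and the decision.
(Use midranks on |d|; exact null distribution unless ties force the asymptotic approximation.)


Step 1: Drop any zero differences (none here) and take |d_i|.
|d| = [1, 5, 5, 6, 4, 4, 4]
Step 2: Midrank |d_i| (ties get averaged ranks).
ranks: |1|->1, |5|->5.5, |5|->5.5, |6|->7, |4|->3, |4|->3, |4|->3
Step 3: Attach original signs; sum ranks with positive sign and with negative sign.
W+ = 1 + 5.5 + 5.5 + 7 + 3 = 22
W- = 3 + 3 = 6
(Check: W+ + W- = 28 should equal n(n+1)/2 = 28.)
Step 4: Test statistic W = min(W+, W-) = 6.
Step 5: Ties in |d|, so use the tie-corrected normal approximation.
        E[W] = n(n+1)/4 = 7*8/4 = 14.
        Tie groups: |d|=4 (t=3), |d|=5 (t=2); sum(t^3 - t) = 30.
        Var[W] = n(n+1)(2n+1)/24 - sum(t^3-t)/48 = 840/24 - 30/48 = 34.375.
        z = (W - E[W]) / sqrt(Var[W]) = (6 - 14) / 5.8630 = -1.3645.
        Two-sided p = 2*Phi(z) = 0.172415.
Step 6: alpha = 0.05. fail to reject H0.

W+ = 22, W- = 6, W = min = 6, p = 0.172415, fail to reject H0.
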